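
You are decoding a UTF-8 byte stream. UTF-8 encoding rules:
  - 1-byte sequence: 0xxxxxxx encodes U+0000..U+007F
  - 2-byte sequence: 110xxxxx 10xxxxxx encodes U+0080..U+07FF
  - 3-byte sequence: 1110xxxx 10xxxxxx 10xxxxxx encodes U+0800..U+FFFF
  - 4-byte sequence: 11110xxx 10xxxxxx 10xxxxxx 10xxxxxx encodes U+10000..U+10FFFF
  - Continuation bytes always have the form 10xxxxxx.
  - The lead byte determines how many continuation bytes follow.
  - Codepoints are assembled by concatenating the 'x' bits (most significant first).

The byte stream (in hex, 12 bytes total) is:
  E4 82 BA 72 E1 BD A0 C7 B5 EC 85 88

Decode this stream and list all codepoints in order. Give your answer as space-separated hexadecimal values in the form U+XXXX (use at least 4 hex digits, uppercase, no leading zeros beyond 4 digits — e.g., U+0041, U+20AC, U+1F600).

Byte[0]=E4: 3-byte lead, need 2 cont bytes. acc=0x4
Byte[1]=82: continuation. acc=(acc<<6)|0x02=0x102
Byte[2]=BA: continuation. acc=(acc<<6)|0x3A=0x40BA
Completed: cp=U+40BA (starts at byte 0)
Byte[3]=72: 1-byte ASCII. cp=U+0072
Byte[4]=E1: 3-byte lead, need 2 cont bytes. acc=0x1
Byte[5]=BD: continuation. acc=(acc<<6)|0x3D=0x7D
Byte[6]=A0: continuation. acc=(acc<<6)|0x20=0x1F60
Completed: cp=U+1F60 (starts at byte 4)
Byte[7]=C7: 2-byte lead, need 1 cont bytes. acc=0x7
Byte[8]=B5: continuation. acc=(acc<<6)|0x35=0x1F5
Completed: cp=U+01F5 (starts at byte 7)
Byte[9]=EC: 3-byte lead, need 2 cont bytes. acc=0xC
Byte[10]=85: continuation. acc=(acc<<6)|0x05=0x305
Byte[11]=88: continuation. acc=(acc<<6)|0x08=0xC148
Completed: cp=U+C148 (starts at byte 9)

Answer: U+40BA U+0072 U+1F60 U+01F5 U+C148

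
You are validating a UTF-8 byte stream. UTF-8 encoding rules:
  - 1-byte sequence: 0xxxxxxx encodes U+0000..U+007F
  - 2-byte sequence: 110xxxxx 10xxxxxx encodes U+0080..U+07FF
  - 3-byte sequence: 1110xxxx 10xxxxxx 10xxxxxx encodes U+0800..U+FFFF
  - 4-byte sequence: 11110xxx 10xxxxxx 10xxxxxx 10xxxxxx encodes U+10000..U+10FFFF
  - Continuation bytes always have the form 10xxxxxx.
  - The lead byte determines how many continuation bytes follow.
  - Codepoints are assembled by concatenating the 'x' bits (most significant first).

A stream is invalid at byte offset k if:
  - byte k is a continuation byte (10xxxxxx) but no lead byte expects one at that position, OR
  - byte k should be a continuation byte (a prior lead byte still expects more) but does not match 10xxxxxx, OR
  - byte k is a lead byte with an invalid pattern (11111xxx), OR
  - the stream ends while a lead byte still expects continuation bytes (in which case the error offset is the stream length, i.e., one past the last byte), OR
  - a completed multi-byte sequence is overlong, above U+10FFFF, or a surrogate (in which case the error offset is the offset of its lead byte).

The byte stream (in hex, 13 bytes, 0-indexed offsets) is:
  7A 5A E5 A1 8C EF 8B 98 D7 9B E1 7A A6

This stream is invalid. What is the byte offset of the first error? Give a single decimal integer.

Byte[0]=7A: 1-byte ASCII. cp=U+007A
Byte[1]=5A: 1-byte ASCII. cp=U+005A
Byte[2]=E5: 3-byte lead, need 2 cont bytes. acc=0x5
Byte[3]=A1: continuation. acc=(acc<<6)|0x21=0x161
Byte[4]=8C: continuation. acc=(acc<<6)|0x0C=0x584C
Completed: cp=U+584C (starts at byte 2)
Byte[5]=EF: 3-byte lead, need 2 cont bytes. acc=0xF
Byte[6]=8B: continuation. acc=(acc<<6)|0x0B=0x3CB
Byte[7]=98: continuation. acc=(acc<<6)|0x18=0xF2D8
Completed: cp=U+F2D8 (starts at byte 5)
Byte[8]=D7: 2-byte lead, need 1 cont bytes. acc=0x17
Byte[9]=9B: continuation. acc=(acc<<6)|0x1B=0x5DB
Completed: cp=U+05DB (starts at byte 8)
Byte[10]=E1: 3-byte lead, need 2 cont bytes. acc=0x1
Byte[11]=7A: expected 10xxxxxx continuation. INVALID

Answer: 11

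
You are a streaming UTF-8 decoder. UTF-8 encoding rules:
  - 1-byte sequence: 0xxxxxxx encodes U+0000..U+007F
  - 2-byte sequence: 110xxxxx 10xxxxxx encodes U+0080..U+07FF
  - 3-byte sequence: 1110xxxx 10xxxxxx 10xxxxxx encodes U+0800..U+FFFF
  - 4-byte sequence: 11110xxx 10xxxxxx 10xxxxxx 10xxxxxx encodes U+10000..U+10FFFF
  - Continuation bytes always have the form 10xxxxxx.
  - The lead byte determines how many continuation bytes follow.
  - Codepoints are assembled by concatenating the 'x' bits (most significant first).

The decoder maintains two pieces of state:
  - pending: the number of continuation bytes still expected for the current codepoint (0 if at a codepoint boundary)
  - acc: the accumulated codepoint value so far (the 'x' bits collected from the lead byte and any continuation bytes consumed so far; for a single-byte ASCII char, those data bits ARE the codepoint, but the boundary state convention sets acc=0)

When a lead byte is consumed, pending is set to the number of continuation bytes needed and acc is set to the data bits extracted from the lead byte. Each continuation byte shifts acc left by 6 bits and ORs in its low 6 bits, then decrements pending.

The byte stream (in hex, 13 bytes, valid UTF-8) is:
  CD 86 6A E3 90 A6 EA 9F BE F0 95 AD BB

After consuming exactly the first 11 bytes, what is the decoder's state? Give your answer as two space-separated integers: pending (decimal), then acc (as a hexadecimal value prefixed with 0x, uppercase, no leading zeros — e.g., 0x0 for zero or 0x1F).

Byte[0]=CD: 2-byte lead. pending=1, acc=0xD
Byte[1]=86: continuation. acc=(acc<<6)|0x06=0x346, pending=0
Byte[2]=6A: 1-byte. pending=0, acc=0x0
Byte[3]=E3: 3-byte lead. pending=2, acc=0x3
Byte[4]=90: continuation. acc=(acc<<6)|0x10=0xD0, pending=1
Byte[5]=A6: continuation. acc=(acc<<6)|0x26=0x3426, pending=0
Byte[6]=EA: 3-byte lead. pending=2, acc=0xA
Byte[7]=9F: continuation. acc=(acc<<6)|0x1F=0x29F, pending=1
Byte[8]=BE: continuation. acc=(acc<<6)|0x3E=0xA7FE, pending=0
Byte[9]=F0: 4-byte lead. pending=3, acc=0x0
Byte[10]=95: continuation. acc=(acc<<6)|0x15=0x15, pending=2

Answer: 2 0x15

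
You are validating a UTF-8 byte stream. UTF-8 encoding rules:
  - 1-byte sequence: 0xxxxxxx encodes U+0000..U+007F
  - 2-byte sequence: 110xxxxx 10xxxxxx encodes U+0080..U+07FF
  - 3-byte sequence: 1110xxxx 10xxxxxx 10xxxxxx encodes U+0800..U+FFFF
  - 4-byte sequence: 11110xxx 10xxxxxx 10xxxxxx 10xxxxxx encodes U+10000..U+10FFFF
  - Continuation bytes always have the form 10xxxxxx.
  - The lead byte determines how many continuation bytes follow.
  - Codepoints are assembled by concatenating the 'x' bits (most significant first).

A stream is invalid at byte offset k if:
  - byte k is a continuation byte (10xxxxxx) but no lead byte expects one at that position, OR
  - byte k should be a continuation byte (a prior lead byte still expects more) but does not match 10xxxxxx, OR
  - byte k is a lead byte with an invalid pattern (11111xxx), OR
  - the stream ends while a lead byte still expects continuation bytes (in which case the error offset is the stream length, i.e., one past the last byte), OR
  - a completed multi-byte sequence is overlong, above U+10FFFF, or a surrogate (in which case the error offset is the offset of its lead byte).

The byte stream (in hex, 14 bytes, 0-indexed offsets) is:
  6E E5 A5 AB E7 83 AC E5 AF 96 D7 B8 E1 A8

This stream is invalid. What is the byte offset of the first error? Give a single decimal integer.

Byte[0]=6E: 1-byte ASCII. cp=U+006E
Byte[1]=E5: 3-byte lead, need 2 cont bytes. acc=0x5
Byte[2]=A5: continuation. acc=(acc<<6)|0x25=0x165
Byte[3]=AB: continuation. acc=(acc<<6)|0x2B=0x596B
Completed: cp=U+596B (starts at byte 1)
Byte[4]=E7: 3-byte lead, need 2 cont bytes. acc=0x7
Byte[5]=83: continuation. acc=(acc<<6)|0x03=0x1C3
Byte[6]=AC: continuation. acc=(acc<<6)|0x2C=0x70EC
Completed: cp=U+70EC (starts at byte 4)
Byte[7]=E5: 3-byte lead, need 2 cont bytes. acc=0x5
Byte[8]=AF: continuation. acc=(acc<<6)|0x2F=0x16F
Byte[9]=96: continuation. acc=(acc<<6)|0x16=0x5BD6
Completed: cp=U+5BD6 (starts at byte 7)
Byte[10]=D7: 2-byte lead, need 1 cont bytes. acc=0x17
Byte[11]=B8: continuation. acc=(acc<<6)|0x38=0x5F8
Completed: cp=U+05F8 (starts at byte 10)
Byte[12]=E1: 3-byte lead, need 2 cont bytes. acc=0x1
Byte[13]=A8: continuation. acc=(acc<<6)|0x28=0x68
Byte[14]: stream ended, expected continuation. INVALID

Answer: 14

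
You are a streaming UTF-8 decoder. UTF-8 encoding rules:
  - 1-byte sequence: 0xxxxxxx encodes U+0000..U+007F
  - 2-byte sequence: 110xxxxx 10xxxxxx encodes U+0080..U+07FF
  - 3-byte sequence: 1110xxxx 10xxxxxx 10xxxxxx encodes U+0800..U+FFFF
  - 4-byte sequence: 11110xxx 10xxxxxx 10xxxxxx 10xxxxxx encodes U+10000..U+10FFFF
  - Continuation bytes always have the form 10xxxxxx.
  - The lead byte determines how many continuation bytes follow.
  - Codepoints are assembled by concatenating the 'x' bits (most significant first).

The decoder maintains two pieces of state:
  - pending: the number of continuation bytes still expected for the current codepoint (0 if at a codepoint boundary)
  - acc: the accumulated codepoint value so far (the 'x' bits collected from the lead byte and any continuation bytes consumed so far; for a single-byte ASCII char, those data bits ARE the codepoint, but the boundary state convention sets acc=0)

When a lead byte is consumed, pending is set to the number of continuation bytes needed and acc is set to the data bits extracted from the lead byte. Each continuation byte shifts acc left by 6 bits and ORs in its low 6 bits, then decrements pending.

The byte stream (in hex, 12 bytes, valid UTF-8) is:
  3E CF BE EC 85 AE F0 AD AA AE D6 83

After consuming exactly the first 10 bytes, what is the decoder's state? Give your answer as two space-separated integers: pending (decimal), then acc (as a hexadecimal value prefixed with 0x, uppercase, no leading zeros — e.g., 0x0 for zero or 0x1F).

Byte[0]=3E: 1-byte. pending=0, acc=0x0
Byte[1]=CF: 2-byte lead. pending=1, acc=0xF
Byte[2]=BE: continuation. acc=(acc<<6)|0x3E=0x3FE, pending=0
Byte[3]=EC: 3-byte lead. pending=2, acc=0xC
Byte[4]=85: continuation. acc=(acc<<6)|0x05=0x305, pending=1
Byte[5]=AE: continuation. acc=(acc<<6)|0x2E=0xC16E, pending=0
Byte[6]=F0: 4-byte lead. pending=3, acc=0x0
Byte[7]=AD: continuation. acc=(acc<<6)|0x2D=0x2D, pending=2
Byte[8]=AA: continuation. acc=(acc<<6)|0x2A=0xB6A, pending=1
Byte[9]=AE: continuation. acc=(acc<<6)|0x2E=0x2DAAE, pending=0

Answer: 0 0x2DAAE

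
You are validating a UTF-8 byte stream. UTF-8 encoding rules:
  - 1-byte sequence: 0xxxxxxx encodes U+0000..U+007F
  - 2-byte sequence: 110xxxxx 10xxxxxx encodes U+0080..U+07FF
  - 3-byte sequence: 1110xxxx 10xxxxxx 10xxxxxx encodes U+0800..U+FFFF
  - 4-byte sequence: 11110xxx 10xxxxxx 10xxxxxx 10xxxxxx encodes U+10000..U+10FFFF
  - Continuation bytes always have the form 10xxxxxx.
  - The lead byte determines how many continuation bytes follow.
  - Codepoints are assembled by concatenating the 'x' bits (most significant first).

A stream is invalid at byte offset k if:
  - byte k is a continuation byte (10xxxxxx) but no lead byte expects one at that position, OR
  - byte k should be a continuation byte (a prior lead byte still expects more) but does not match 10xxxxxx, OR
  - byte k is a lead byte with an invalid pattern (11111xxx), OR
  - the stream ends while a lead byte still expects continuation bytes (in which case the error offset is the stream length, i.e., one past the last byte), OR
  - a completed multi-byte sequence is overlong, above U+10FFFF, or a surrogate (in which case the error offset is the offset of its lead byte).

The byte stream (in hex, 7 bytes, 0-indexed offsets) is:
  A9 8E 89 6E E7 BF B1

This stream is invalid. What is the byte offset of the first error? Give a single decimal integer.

Answer: 0

Derivation:
Byte[0]=A9: INVALID lead byte (not 0xxx/110x/1110/11110)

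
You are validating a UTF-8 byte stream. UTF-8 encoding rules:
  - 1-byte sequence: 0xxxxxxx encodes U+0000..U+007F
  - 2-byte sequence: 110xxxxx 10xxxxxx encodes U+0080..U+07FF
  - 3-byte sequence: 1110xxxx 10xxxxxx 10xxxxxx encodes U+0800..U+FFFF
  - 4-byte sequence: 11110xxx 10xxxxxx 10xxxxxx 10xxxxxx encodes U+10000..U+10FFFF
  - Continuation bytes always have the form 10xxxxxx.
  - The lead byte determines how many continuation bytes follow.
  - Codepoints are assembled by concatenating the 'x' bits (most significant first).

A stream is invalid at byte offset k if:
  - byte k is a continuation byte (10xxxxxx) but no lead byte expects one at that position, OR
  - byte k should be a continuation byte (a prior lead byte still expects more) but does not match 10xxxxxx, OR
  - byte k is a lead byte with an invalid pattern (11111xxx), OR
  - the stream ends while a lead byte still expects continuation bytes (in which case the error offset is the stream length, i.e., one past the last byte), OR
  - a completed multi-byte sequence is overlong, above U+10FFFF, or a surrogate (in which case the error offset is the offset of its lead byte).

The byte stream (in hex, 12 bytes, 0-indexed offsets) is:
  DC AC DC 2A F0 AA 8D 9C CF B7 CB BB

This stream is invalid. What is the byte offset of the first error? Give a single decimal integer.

Byte[0]=DC: 2-byte lead, need 1 cont bytes. acc=0x1C
Byte[1]=AC: continuation. acc=(acc<<6)|0x2C=0x72C
Completed: cp=U+072C (starts at byte 0)
Byte[2]=DC: 2-byte lead, need 1 cont bytes. acc=0x1C
Byte[3]=2A: expected 10xxxxxx continuation. INVALID

Answer: 3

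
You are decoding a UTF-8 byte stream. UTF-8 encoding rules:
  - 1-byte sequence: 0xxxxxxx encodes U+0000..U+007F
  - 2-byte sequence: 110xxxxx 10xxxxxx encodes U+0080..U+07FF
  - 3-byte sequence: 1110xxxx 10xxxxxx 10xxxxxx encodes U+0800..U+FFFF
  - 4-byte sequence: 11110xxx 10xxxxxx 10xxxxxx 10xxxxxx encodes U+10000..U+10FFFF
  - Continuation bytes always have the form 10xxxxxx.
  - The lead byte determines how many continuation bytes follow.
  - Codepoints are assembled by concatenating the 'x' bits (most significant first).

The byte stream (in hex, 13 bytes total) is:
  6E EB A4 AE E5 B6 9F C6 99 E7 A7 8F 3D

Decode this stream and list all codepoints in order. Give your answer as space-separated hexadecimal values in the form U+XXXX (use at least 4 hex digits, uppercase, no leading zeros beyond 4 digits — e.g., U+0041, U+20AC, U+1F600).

Byte[0]=6E: 1-byte ASCII. cp=U+006E
Byte[1]=EB: 3-byte lead, need 2 cont bytes. acc=0xB
Byte[2]=A4: continuation. acc=(acc<<6)|0x24=0x2E4
Byte[3]=AE: continuation. acc=(acc<<6)|0x2E=0xB92E
Completed: cp=U+B92E (starts at byte 1)
Byte[4]=E5: 3-byte lead, need 2 cont bytes. acc=0x5
Byte[5]=B6: continuation. acc=(acc<<6)|0x36=0x176
Byte[6]=9F: continuation. acc=(acc<<6)|0x1F=0x5D9F
Completed: cp=U+5D9F (starts at byte 4)
Byte[7]=C6: 2-byte lead, need 1 cont bytes. acc=0x6
Byte[8]=99: continuation. acc=(acc<<6)|0x19=0x199
Completed: cp=U+0199 (starts at byte 7)
Byte[9]=E7: 3-byte lead, need 2 cont bytes. acc=0x7
Byte[10]=A7: continuation. acc=(acc<<6)|0x27=0x1E7
Byte[11]=8F: continuation. acc=(acc<<6)|0x0F=0x79CF
Completed: cp=U+79CF (starts at byte 9)
Byte[12]=3D: 1-byte ASCII. cp=U+003D

Answer: U+006E U+B92E U+5D9F U+0199 U+79CF U+003D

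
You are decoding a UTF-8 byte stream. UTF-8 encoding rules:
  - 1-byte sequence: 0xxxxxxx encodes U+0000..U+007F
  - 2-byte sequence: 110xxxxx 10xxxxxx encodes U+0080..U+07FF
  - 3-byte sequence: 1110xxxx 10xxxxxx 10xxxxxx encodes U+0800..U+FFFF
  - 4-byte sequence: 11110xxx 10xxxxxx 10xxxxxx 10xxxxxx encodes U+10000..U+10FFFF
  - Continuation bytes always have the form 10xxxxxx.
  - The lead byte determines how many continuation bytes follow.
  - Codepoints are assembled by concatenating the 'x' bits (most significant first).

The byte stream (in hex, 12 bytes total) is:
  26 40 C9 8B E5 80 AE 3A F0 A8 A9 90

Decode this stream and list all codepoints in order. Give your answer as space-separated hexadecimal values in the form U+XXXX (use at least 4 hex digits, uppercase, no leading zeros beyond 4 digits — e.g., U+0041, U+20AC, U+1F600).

Answer: U+0026 U+0040 U+024B U+502E U+003A U+28A50

Derivation:
Byte[0]=26: 1-byte ASCII. cp=U+0026
Byte[1]=40: 1-byte ASCII. cp=U+0040
Byte[2]=C9: 2-byte lead, need 1 cont bytes. acc=0x9
Byte[3]=8B: continuation. acc=(acc<<6)|0x0B=0x24B
Completed: cp=U+024B (starts at byte 2)
Byte[4]=E5: 3-byte lead, need 2 cont bytes. acc=0x5
Byte[5]=80: continuation. acc=(acc<<6)|0x00=0x140
Byte[6]=AE: continuation. acc=(acc<<6)|0x2E=0x502E
Completed: cp=U+502E (starts at byte 4)
Byte[7]=3A: 1-byte ASCII. cp=U+003A
Byte[8]=F0: 4-byte lead, need 3 cont bytes. acc=0x0
Byte[9]=A8: continuation. acc=(acc<<6)|0x28=0x28
Byte[10]=A9: continuation. acc=(acc<<6)|0x29=0xA29
Byte[11]=90: continuation. acc=(acc<<6)|0x10=0x28A50
Completed: cp=U+28A50 (starts at byte 8)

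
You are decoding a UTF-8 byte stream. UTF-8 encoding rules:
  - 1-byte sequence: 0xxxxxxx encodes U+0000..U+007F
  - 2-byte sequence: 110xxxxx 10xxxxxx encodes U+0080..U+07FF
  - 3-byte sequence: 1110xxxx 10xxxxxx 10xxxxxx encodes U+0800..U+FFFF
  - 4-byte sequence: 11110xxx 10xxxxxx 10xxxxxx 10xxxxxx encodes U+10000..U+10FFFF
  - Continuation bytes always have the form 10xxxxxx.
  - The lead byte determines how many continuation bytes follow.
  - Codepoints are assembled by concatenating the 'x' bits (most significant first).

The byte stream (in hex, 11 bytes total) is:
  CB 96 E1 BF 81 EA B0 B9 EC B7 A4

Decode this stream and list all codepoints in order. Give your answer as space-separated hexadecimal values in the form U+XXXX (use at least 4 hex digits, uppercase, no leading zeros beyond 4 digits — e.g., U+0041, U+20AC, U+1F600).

Byte[0]=CB: 2-byte lead, need 1 cont bytes. acc=0xB
Byte[1]=96: continuation. acc=(acc<<6)|0x16=0x2D6
Completed: cp=U+02D6 (starts at byte 0)
Byte[2]=E1: 3-byte lead, need 2 cont bytes. acc=0x1
Byte[3]=BF: continuation. acc=(acc<<6)|0x3F=0x7F
Byte[4]=81: continuation. acc=(acc<<6)|0x01=0x1FC1
Completed: cp=U+1FC1 (starts at byte 2)
Byte[5]=EA: 3-byte lead, need 2 cont bytes. acc=0xA
Byte[6]=B0: continuation. acc=(acc<<6)|0x30=0x2B0
Byte[7]=B9: continuation. acc=(acc<<6)|0x39=0xAC39
Completed: cp=U+AC39 (starts at byte 5)
Byte[8]=EC: 3-byte lead, need 2 cont bytes. acc=0xC
Byte[9]=B7: continuation. acc=(acc<<6)|0x37=0x337
Byte[10]=A4: continuation. acc=(acc<<6)|0x24=0xCDE4
Completed: cp=U+CDE4 (starts at byte 8)

Answer: U+02D6 U+1FC1 U+AC39 U+CDE4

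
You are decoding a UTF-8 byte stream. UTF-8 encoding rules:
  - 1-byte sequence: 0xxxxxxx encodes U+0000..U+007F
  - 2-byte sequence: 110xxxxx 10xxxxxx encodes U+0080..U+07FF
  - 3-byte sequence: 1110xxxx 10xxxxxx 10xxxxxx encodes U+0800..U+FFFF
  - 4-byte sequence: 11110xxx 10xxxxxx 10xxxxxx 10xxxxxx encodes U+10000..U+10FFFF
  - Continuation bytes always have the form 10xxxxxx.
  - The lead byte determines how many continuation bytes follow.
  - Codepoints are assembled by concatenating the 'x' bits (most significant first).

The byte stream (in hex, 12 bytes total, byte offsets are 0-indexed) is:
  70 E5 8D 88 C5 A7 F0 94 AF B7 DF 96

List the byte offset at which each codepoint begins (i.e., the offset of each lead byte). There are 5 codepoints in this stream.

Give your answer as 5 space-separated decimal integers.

Answer: 0 1 4 6 10

Derivation:
Byte[0]=70: 1-byte ASCII. cp=U+0070
Byte[1]=E5: 3-byte lead, need 2 cont bytes. acc=0x5
Byte[2]=8D: continuation. acc=(acc<<6)|0x0D=0x14D
Byte[3]=88: continuation. acc=(acc<<6)|0x08=0x5348
Completed: cp=U+5348 (starts at byte 1)
Byte[4]=C5: 2-byte lead, need 1 cont bytes. acc=0x5
Byte[5]=A7: continuation. acc=(acc<<6)|0x27=0x167
Completed: cp=U+0167 (starts at byte 4)
Byte[6]=F0: 4-byte lead, need 3 cont bytes. acc=0x0
Byte[7]=94: continuation. acc=(acc<<6)|0x14=0x14
Byte[8]=AF: continuation. acc=(acc<<6)|0x2F=0x52F
Byte[9]=B7: continuation. acc=(acc<<6)|0x37=0x14BF7
Completed: cp=U+14BF7 (starts at byte 6)
Byte[10]=DF: 2-byte lead, need 1 cont bytes. acc=0x1F
Byte[11]=96: continuation. acc=(acc<<6)|0x16=0x7D6
Completed: cp=U+07D6 (starts at byte 10)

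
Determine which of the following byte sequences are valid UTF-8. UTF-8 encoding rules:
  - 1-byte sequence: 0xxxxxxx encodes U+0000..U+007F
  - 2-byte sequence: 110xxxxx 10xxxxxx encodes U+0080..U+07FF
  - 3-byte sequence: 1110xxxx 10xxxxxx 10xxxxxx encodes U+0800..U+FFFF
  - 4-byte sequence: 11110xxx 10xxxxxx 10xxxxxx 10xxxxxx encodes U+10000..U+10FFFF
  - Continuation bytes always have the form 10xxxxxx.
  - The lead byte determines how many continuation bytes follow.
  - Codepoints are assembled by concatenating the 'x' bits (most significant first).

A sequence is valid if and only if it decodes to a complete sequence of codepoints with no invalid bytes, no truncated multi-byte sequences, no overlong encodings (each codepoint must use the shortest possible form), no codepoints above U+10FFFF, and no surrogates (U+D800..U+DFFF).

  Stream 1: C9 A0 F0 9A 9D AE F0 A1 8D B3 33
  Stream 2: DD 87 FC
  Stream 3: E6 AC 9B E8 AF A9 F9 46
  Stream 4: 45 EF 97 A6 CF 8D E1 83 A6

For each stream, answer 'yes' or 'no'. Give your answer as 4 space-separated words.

Stream 1: decodes cleanly. VALID
Stream 2: error at byte offset 2. INVALID
Stream 3: error at byte offset 6. INVALID
Stream 4: decodes cleanly. VALID

Answer: yes no no yes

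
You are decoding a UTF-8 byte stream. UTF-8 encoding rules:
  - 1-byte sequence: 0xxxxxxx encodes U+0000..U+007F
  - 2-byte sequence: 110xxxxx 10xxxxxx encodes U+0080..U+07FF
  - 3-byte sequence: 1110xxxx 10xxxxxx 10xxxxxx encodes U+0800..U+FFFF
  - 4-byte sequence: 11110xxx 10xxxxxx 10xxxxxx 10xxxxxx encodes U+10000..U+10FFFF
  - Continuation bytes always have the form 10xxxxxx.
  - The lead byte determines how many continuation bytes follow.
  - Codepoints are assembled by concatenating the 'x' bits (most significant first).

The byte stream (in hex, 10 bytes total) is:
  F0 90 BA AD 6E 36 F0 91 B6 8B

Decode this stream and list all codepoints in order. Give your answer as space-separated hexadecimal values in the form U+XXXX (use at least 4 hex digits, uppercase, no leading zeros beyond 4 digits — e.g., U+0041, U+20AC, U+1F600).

Byte[0]=F0: 4-byte lead, need 3 cont bytes. acc=0x0
Byte[1]=90: continuation. acc=(acc<<6)|0x10=0x10
Byte[2]=BA: continuation. acc=(acc<<6)|0x3A=0x43A
Byte[3]=AD: continuation. acc=(acc<<6)|0x2D=0x10EAD
Completed: cp=U+10EAD (starts at byte 0)
Byte[4]=6E: 1-byte ASCII. cp=U+006E
Byte[5]=36: 1-byte ASCII. cp=U+0036
Byte[6]=F0: 4-byte lead, need 3 cont bytes. acc=0x0
Byte[7]=91: continuation. acc=(acc<<6)|0x11=0x11
Byte[8]=B6: continuation. acc=(acc<<6)|0x36=0x476
Byte[9]=8B: continuation. acc=(acc<<6)|0x0B=0x11D8B
Completed: cp=U+11D8B (starts at byte 6)

Answer: U+10EAD U+006E U+0036 U+11D8B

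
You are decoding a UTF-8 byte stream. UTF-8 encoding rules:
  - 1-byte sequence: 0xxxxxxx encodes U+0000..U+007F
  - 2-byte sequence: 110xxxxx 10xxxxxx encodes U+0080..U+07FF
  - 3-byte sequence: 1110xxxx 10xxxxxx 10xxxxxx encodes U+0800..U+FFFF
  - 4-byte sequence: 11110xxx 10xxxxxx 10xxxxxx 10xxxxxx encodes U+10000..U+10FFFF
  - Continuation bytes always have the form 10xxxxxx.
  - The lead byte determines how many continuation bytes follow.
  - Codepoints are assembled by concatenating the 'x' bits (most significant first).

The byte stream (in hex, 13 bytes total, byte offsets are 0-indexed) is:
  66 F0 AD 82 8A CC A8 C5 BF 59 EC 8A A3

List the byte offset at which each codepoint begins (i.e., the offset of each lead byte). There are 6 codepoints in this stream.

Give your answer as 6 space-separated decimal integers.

Byte[0]=66: 1-byte ASCII. cp=U+0066
Byte[1]=F0: 4-byte lead, need 3 cont bytes. acc=0x0
Byte[2]=AD: continuation. acc=(acc<<6)|0x2D=0x2D
Byte[3]=82: continuation. acc=(acc<<6)|0x02=0xB42
Byte[4]=8A: continuation. acc=(acc<<6)|0x0A=0x2D08A
Completed: cp=U+2D08A (starts at byte 1)
Byte[5]=CC: 2-byte lead, need 1 cont bytes. acc=0xC
Byte[6]=A8: continuation. acc=(acc<<6)|0x28=0x328
Completed: cp=U+0328 (starts at byte 5)
Byte[7]=C5: 2-byte lead, need 1 cont bytes. acc=0x5
Byte[8]=BF: continuation. acc=(acc<<6)|0x3F=0x17F
Completed: cp=U+017F (starts at byte 7)
Byte[9]=59: 1-byte ASCII. cp=U+0059
Byte[10]=EC: 3-byte lead, need 2 cont bytes. acc=0xC
Byte[11]=8A: continuation. acc=(acc<<6)|0x0A=0x30A
Byte[12]=A3: continuation. acc=(acc<<6)|0x23=0xC2A3
Completed: cp=U+C2A3 (starts at byte 10)

Answer: 0 1 5 7 9 10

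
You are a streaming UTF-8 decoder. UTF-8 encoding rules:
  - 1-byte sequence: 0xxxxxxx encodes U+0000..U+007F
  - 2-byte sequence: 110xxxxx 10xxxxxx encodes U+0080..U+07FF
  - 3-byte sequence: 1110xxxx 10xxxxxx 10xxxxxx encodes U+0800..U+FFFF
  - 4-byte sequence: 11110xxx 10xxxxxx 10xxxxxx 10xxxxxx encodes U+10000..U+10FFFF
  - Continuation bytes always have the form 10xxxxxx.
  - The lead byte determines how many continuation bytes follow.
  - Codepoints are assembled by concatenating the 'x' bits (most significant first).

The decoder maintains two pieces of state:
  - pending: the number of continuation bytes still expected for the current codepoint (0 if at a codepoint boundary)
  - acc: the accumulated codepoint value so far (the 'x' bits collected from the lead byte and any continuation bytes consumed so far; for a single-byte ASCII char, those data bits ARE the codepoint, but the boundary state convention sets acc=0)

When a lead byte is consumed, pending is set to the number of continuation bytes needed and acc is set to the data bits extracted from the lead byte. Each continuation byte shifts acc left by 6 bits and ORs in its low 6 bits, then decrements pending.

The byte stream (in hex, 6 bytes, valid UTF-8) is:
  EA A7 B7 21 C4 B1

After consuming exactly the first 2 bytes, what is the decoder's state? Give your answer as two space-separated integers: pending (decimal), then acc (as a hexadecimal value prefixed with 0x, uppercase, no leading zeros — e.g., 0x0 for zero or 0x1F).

Answer: 1 0x2A7

Derivation:
Byte[0]=EA: 3-byte lead. pending=2, acc=0xA
Byte[1]=A7: continuation. acc=(acc<<6)|0x27=0x2A7, pending=1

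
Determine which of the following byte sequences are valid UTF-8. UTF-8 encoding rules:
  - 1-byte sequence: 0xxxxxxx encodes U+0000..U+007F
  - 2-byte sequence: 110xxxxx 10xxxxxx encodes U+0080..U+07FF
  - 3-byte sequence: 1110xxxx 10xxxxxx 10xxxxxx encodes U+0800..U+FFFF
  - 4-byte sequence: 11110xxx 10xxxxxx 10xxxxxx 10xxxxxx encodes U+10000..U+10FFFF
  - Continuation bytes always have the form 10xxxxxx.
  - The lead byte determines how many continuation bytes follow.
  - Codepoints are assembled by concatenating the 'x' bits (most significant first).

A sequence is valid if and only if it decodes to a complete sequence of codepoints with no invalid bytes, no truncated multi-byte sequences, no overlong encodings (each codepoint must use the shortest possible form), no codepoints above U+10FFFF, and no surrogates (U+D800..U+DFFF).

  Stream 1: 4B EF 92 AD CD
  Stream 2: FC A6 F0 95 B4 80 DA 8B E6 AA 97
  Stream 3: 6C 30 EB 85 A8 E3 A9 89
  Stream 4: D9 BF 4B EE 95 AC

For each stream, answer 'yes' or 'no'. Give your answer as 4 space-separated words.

Stream 1: error at byte offset 5. INVALID
Stream 2: error at byte offset 0. INVALID
Stream 3: decodes cleanly. VALID
Stream 4: decodes cleanly. VALID

Answer: no no yes yes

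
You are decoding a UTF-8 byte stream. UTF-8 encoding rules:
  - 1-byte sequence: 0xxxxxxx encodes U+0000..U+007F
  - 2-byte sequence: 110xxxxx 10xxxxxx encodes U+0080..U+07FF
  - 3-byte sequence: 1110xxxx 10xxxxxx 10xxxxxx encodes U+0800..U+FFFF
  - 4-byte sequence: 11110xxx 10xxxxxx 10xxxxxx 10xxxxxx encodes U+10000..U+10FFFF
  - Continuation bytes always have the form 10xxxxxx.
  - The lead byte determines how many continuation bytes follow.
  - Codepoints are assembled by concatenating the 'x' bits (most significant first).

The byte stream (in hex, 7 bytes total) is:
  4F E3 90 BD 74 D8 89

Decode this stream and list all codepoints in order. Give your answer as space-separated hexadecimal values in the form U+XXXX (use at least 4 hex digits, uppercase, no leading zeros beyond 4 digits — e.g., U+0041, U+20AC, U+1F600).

Answer: U+004F U+343D U+0074 U+0609

Derivation:
Byte[0]=4F: 1-byte ASCII. cp=U+004F
Byte[1]=E3: 3-byte lead, need 2 cont bytes. acc=0x3
Byte[2]=90: continuation. acc=(acc<<6)|0x10=0xD0
Byte[3]=BD: continuation. acc=(acc<<6)|0x3D=0x343D
Completed: cp=U+343D (starts at byte 1)
Byte[4]=74: 1-byte ASCII. cp=U+0074
Byte[5]=D8: 2-byte lead, need 1 cont bytes. acc=0x18
Byte[6]=89: continuation. acc=(acc<<6)|0x09=0x609
Completed: cp=U+0609 (starts at byte 5)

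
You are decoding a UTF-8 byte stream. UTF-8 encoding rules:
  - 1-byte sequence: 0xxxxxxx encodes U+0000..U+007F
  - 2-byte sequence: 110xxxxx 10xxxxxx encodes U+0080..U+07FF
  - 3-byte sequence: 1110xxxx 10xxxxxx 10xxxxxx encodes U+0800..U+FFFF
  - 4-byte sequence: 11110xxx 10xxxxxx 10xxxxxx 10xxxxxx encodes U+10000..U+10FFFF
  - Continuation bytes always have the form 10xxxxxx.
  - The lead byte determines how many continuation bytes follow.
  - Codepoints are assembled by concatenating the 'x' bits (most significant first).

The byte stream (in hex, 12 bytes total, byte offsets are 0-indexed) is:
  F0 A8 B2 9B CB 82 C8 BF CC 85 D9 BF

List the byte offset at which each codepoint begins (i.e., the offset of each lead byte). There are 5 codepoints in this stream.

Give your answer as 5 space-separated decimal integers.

Byte[0]=F0: 4-byte lead, need 3 cont bytes. acc=0x0
Byte[1]=A8: continuation. acc=(acc<<6)|0x28=0x28
Byte[2]=B2: continuation. acc=(acc<<6)|0x32=0xA32
Byte[3]=9B: continuation. acc=(acc<<6)|0x1B=0x28C9B
Completed: cp=U+28C9B (starts at byte 0)
Byte[4]=CB: 2-byte lead, need 1 cont bytes. acc=0xB
Byte[5]=82: continuation. acc=(acc<<6)|0x02=0x2C2
Completed: cp=U+02C2 (starts at byte 4)
Byte[6]=C8: 2-byte lead, need 1 cont bytes. acc=0x8
Byte[7]=BF: continuation. acc=(acc<<6)|0x3F=0x23F
Completed: cp=U+023F (starts at byte 6)
Byte[8]=CC: 2-byte lead, need 1 cont bytes. acc=0xC
Byte[9]=85: continuation. acc=(acc<<6)|0x05=0x305
Completed: cp=U+0305 (starts at byte 8)
Byte[10]=D9: 2-byte lead, need 1 cont bytes. acc=0x19
Byte[11]=BF: continuation. acc=(acc<<6)|0x3F=0x67F
Completed: cp=U+067F (starts at byte 10)

Answer: 0 4 6 8 10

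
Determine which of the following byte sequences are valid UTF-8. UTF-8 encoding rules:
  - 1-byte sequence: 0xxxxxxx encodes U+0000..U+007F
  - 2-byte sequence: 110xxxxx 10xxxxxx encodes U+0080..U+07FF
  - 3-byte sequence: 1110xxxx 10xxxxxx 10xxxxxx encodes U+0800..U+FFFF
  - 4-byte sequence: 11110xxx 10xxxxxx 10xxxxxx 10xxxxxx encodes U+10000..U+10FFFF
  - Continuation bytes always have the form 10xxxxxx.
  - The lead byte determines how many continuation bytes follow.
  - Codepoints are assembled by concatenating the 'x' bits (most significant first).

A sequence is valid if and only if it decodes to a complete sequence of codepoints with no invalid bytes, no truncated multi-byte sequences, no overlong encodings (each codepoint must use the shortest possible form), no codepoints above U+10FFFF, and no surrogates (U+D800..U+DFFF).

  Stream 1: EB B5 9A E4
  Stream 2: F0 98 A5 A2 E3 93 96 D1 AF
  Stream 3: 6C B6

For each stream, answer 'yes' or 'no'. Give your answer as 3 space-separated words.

Answer: no yes no

Derivation:
Stream 1: error at byte offset 4. INVALID
Stream 2: decodes cleanly. VALID
Stream 3: error at byte offset 1. INVALID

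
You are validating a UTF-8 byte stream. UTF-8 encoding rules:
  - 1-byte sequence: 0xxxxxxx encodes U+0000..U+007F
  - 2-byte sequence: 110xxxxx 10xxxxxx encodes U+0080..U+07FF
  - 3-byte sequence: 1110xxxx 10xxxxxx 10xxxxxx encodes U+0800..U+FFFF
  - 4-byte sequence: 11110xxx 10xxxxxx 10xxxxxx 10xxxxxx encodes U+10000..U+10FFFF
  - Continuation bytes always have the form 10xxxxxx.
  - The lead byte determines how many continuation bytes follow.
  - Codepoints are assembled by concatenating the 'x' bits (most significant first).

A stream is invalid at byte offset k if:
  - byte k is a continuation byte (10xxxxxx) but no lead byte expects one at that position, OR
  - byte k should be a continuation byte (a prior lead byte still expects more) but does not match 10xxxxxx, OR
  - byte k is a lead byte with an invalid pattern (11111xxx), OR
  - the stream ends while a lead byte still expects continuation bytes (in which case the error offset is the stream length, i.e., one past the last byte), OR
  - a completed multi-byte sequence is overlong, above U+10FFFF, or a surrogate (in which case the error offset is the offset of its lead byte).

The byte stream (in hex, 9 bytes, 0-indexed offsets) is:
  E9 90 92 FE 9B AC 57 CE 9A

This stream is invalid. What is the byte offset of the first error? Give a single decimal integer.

Answer: 3

Derivation:
Byte[0]=E9: 3-byte lead, need 2 cont bytes. acc=0x9
Byte[1]=90: continuation. acc=(acc<<6)|0x10=0x250
Byte[2]=92: continuation. acc=(acc<<6)|0x12=0x9412
Completed: cp=U+9412 (starts at byte 0)
Byte[3]=FE: INVALID lead byte (not 0xxx/110x/1110/11110)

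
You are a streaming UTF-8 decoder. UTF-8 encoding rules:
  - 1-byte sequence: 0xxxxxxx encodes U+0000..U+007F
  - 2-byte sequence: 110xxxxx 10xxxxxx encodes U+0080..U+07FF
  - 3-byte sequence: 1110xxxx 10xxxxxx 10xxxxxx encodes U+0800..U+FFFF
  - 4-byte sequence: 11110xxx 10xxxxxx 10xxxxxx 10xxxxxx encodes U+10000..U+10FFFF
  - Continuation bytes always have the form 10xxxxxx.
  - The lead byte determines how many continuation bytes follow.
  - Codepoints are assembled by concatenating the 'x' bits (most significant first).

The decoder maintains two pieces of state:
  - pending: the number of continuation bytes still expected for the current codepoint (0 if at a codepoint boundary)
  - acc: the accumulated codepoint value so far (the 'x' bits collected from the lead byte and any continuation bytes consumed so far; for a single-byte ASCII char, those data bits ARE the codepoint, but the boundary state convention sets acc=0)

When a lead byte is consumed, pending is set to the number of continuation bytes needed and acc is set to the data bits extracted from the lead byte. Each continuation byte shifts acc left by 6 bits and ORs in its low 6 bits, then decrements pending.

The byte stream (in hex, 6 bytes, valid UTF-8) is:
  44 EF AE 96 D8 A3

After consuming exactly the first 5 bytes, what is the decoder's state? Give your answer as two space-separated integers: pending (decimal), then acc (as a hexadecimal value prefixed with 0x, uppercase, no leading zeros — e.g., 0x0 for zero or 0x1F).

Byte[0]=44: 1-byte. pending=0, acc=0x0
Byte[1]=EF: 3-byte lead. pending=2, acc=0xF
Byte[2]=AE: continuation. acc=(acc<<6)|0x2E=0x3EE, pending=1
Byte[3]=96: continuation. acc=(acc<<6)|0x16=0xFB96, pending=0
Byte[4]=D8: 2-byte lead. pending=1, acc=0x18

Answer: 1 0x18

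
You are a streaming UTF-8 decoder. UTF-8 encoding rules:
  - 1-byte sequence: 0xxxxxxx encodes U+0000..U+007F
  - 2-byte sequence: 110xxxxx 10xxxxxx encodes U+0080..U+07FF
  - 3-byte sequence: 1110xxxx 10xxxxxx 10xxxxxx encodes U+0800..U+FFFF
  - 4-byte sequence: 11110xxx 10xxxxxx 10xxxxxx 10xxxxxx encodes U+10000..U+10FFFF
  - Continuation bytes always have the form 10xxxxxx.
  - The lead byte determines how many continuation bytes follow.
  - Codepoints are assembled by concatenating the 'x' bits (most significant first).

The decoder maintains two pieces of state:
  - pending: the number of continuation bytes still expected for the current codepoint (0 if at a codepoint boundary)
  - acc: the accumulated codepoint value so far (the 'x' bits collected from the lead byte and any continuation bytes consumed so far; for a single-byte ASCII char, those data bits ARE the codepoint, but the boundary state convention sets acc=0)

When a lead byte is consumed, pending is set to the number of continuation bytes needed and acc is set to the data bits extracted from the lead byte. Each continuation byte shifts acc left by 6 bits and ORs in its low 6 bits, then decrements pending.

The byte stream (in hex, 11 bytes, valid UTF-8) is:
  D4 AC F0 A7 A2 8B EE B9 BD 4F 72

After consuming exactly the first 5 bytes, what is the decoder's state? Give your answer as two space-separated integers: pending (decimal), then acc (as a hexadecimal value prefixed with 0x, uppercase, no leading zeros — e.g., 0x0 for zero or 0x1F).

Answer: 1 0x9E2

Derivation:
Byte[0]=D4: 2-byte lead. pending=1, acc=0x14
Byte[1]=AC: continuation. acc=(acc<<6)|0x2C=0x52C, pending=0
Byte[2]=F0: 4-byte lead. pending=3, acc=0x0
Byte[3]=A7: continuation. acc=(acc<<6)|0x27=0x27, pending=2
Byte[4]=A2: continuation. acc=(acc<<6)|0x22=0x9E2, pending=1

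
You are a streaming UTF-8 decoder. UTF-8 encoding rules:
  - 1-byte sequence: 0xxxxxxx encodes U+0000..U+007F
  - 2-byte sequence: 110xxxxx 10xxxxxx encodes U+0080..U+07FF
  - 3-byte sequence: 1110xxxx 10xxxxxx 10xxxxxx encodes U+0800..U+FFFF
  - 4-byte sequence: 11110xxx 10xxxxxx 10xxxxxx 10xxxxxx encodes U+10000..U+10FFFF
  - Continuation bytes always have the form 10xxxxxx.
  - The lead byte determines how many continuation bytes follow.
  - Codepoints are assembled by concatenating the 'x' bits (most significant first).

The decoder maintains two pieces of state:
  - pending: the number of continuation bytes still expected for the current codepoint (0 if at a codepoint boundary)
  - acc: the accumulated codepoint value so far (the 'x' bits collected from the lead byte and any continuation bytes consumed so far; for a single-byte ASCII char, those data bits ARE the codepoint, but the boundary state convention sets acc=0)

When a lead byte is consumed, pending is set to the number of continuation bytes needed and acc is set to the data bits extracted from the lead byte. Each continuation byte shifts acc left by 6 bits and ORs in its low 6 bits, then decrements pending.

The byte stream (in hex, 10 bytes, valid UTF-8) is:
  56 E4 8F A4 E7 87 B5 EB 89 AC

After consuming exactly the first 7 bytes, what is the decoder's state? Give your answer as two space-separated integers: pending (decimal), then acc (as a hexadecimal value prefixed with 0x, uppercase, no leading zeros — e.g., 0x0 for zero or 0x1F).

Byte[0]=56: 1-byte. pending=0, acc=0x0
Byte[1]=E4: 3-byte lead. pending=2, acc=0x4
Byte[2]=8F: continuation. acc=(acc<<6)|0x0F=0x10F, pending=1
Byte[3]=A4: continuation. acc=(acc<<6)|0x24=0x43E4, pending=0
Byte[4]=E7: 3-byte lead. pending=2, acc=0x7
Byte[5]=87: continuation. acc=(acc<<6)|0x07=0x1C7, pending=1
Byte[6]=B5: continuation. acc=(acc<<6)|0x35=0x71F5, pending=0

Answer: 0 0x71F5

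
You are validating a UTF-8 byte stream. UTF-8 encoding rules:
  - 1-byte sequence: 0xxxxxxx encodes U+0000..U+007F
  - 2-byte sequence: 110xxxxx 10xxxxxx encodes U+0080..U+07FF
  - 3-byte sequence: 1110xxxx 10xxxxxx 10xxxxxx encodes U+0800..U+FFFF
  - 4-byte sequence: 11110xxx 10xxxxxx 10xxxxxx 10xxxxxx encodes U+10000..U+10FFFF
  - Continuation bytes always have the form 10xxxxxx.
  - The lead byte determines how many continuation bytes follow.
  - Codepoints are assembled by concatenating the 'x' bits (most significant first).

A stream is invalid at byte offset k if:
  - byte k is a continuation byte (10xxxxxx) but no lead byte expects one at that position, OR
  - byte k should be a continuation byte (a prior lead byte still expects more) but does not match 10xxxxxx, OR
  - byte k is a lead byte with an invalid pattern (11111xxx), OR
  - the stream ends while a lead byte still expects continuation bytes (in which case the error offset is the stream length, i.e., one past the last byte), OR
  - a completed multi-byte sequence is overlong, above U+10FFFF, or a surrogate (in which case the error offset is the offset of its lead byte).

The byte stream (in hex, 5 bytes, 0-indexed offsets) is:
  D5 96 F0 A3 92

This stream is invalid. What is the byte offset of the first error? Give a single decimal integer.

Byte[0]=D5: 2-byte lead, need 1 cont bytes. acc=0x15
Byte[1]=96: continuation. acc=(acc<<6)|0x16=0x556
Completed: cp=U+0556 (starts at byte 0)
Byte[2]=F0: 4-byte lead, need 3 cont bytes. acc=0x0
Byte[3]=A3: continuation. acc=(acc<<6)|0x23=0x23
Byte[4]=92: continuation. acc=(acc<<6)|0x12=0x8D2
Byte[5]: stream ended, expected continuation. INVALID

Answer: 5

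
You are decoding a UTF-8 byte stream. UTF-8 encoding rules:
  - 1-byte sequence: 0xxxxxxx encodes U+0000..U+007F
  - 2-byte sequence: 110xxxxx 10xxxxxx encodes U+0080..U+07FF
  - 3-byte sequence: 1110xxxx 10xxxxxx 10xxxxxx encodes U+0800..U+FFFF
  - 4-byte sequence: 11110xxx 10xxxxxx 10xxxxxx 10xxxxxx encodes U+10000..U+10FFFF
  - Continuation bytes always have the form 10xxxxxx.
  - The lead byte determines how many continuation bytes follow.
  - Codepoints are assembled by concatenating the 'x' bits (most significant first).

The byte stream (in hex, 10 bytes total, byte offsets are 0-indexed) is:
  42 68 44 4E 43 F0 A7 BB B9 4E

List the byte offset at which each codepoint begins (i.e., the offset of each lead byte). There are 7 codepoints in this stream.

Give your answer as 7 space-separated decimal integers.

Byte[0]=42: 1-byte ASCII. cp=U+0042
Byte[1]=68: 1-byte ASCII. cp=U+0068
Byte[2]=44: 1-byte ASCII. cp=U+0044
Byte[3]=4E: 1-byte ASCII. cp=U+004E
Byte[4]=43: 1-byte ASCII. cp=U+0043
Byte[5]=F0: 4-byte lead, need 3 cont bytes. acc=0x0
Byte[6]=A7: continuation. acc=(acc<<6)|0x27=0x27
Byte[7]=BB: continuation. acc=(acc<<6)|0x3B=0x9FB
Byte[8]=B9: continuation. acc=(acc<<6)|0x39=0x27EF9
Completed: cp=U+27EF9 (starts at byte 5)
Byte[9]=4E: 1-byte ASCII. cp=U+004E

Answer: 0 1 2 3 4 5 9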